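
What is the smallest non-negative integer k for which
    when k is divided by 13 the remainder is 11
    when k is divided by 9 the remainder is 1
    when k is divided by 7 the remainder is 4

739

From k ≡ 11 (mod 13) write k = 11 + 13t. Substituting into k ≡ 1 (mod 9) gives 13t ≡ 8 (mod 9), and since 4⁻¹ ≡ 7 (mod 9), t ≡ 2. Hence k ≡ 11 + 13·2 = 37 (mod 117).
From k ≡ 37 (mod 117) write k = 37 + 117t. Substituting into k ≡ 4 (mod 7) gives 117t ≡ 2 (mod 7), and since 5⁻¹ ≡ 3 (mod 7), t ≡ 6. Hence k ≡ 37 + 117·6 = 739 (mod 819).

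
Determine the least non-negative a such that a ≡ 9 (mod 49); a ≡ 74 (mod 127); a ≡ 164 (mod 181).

The moduli are pairwise coprime; N = 49·127·181 = 1126363.
N/49 = 22987; 22987 ≡ 6 (mod 49); 6·41 ≡ 1, so inverse 41.
N/127 = 8869; 8869 ≡ 106 (mod 127); 106·6 ≡ 1, so inverse 6.
N/181 = 6223; 6223 ≡ 69 (mod 181); 69·21 ≡ 1, so inverse 21.
a ≡ 9·22987·41 + 74·8869·6 + 164·6223·21 = 33852051.
33852051 mod 1126363 = 61161.

61161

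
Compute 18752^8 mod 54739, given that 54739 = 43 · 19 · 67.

19913

Mod 43: 18752 ≡ 4; 4^8 ≡ 4 (mod 43).
Mod 19: 18752 ≡ 18; 18^8 ≡ 1 (mod 19).
Mod 67: 18752 ≡ 59; 59^8 ≡ 14 (mod 67).
Combine by CRT: x ≡ 4 (mod 43), x ≡ 1 (mod 19), x ≡ 14 (mod 67) ⇒ x ≡ 19913 (mod 54739).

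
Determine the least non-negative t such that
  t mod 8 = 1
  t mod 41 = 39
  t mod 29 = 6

The moduli are pairwise coprime; N = 8·41·29 = 9512.
N/8 = 1189; 1189 ≡ 5 (mod 8); 5·5 ≡ 1, so inverse 5.
N/41 = 232; 232 ≡ 27 (mod 41); 27·38 ≡ 1, so inverse 38.
N/29 = 328; 328 ≡ 9 (mod 29); 9·13 ≡ 1, so inverse 13.
t ≡ 1·1189·5 + 39·232·38 + 6·328·13 = 375353.
375353 mod 9512 = 4385.

4385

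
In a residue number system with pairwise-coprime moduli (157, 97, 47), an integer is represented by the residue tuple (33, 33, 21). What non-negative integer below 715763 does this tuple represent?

533048

The moduli are pairwise coprime; N = 157·97·47 = 715763.
N/157 = 4559; 4559 ≡ 6 (mod 157); 6·131 ≡ 1, so inverse 131.
N/97 = 7379; 7379 ≡ 7 (mod 97); 7·14 ≡ 1, so inverse 14.
N/47 = 15229; 15229 ≡ 1 (mod 47), inverse 1.
x ≡ 33·4559·131 + 33·7379·14 + 21·15229·1 = 23437464.
23437464 mod 715763 = 533048.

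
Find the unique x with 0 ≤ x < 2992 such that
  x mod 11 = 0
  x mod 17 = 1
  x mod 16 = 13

1837

From x ≡ 0 (mod 11) write x = 0 + 11t. Substituting into x ≡ 1 (mod 17) gives 11t ≡ 1 (mod 17), and since 11⁻¹ ≡ 14 (mod 17), t ≡ 14. Hence x ≡ 0 + 11·14 = 154 (mod 187).
From x ≡ 154 (mod 187) write x = 154 + 187t. Substituting into x ≡ 13 (mod 16) gives 187t ≡ 3 (mod 16), and since 11⁻¹ ≡ 3 (mod 16), t ≡ 9. Hence x ≡ 154 + 187·9 = 1837 (mod 2992).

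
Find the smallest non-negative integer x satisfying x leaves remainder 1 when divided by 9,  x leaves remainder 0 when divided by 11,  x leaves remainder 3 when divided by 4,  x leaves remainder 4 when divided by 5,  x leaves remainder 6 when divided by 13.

23419

The moduli are pairwise coprime; N = 9·11·4·5·13 = 25740.
N/9 = 2860; 2860 ≡ 7 (mod 9); 7·4 ≡ 1, so inverse 4.
N/11 = 2340; 2340 ≡ 8 (mod 11); 8·7 ≡ 1, so inverse 7.
N/4 = 6435; 6435 ≡ 3 (mod 4); 3·3 ≡ 1, so inverse 3.
N/5 = 5148; 5148 ≡ 3 (mod 5); 3·2 ≡ 1, so inverse 2.
N/13 = 1980; 1980 ≡ 4 (mod 13); 4·10 ≡ 1, so inverse 10.
x ≡ 1·2860·4 + 0·2340·7 + 3·6435·3 + 4·5148·2 + 6·1980·10 = 229339.
229339 mod 25740 = 23419.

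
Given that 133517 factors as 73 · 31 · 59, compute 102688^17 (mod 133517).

Mod 73: 102688 ≡ 50; 50^17 ≡ 54 (mod 73).
Mod 31: 102688 ≡ 16; 16^17 ≡ 8 (mod 31).
Mod 59: 102688 ≡ 28; 28^17 ≡ 3 (mod 59).
Combine by CRT: x ≡ 54 (mod 73), x ≡ 8 (mod 31), x ≡ 3 (mod 59) ⇒ x ≡ 112693 (mod 133517).

112693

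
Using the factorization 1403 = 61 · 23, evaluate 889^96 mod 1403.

Mod 61: 889 ≡ 35; by Fermat, exponent reduces to 96 mod 60 = 36; 35^36 ≡ 58 (mod 61).
Mod 23: 889 ≡ 15; by Fermat, exponent reduces to 96 mod 22 = 8; 15^8 ≡ 4 (mod 23).
Combine by CRT: x ≡ 58 (mod 61), x ≡ 4 (mod 23) ⇒ x ≡ 119 (mod 1403).

119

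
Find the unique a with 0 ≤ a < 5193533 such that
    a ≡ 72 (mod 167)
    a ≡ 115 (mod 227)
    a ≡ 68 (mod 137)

The moduli are pairwise coprime; N = 167·227·137 = 5193533.
N/167 = 31099; 31099 ≡ 37 (mod 167); 37·158 ≡ 1, so inverse 158.
N/227 = 22879; 22879 ≡ 179 (mod 227); 179·52 ≡ 1, so inverse 52.
N/137 = 37909; 37909 ≡ 97 (mod 137); 97·113 ≡ 1, so inverse 113.
a ≡ 72·31099·158 + 115·22879·52 + 68·37909·113 = 781891400.
781891400 mod 5193533 = 2861450.

2861450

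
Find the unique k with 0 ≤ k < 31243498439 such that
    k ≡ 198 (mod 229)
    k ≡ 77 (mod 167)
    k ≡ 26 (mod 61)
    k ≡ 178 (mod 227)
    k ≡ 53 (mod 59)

26591901558

The moduli are pairwise coprime; N = 229·167·61·227·59 = 31243498439.
N/229 = 136434491; 136434491 ≡ 184 (mod 229); 184·173 ≡ 1, so inverse 173.
N/167 = 187086817; 187086817 ≡ 57 (mod 167); 57·126 ≡ 1, so inverse 126.
N/61 = 512188499; 512188499 ≡ 47 (mod 61); 47·13 ≡ 1, so inverse 13.
N/227 = 137636557; 137636557 ≡ 101 (mod 227); 101·9 ≡ 1, so inverse 9.
N/59 = 529550821; 529550821 ≡ 38 (mod 59); 38·14 ≡ 1, so inverse 14.
k ≡ 198·136434491·173 + 77·187086817·126 + 26·512188499·13 + 178·137636557·9 + 53·529550821·14 = 7275083539406.
7275083539406 mod 31243498439 = 26591901558.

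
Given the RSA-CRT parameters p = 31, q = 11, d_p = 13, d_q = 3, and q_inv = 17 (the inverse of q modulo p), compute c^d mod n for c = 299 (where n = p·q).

m₁ = c^(d_p) mod p: c ≡ 20 (mod 31), and 20^13 mod 31 = 10.
m₂ = c^(d_q) mod q: c ≡ 2 (mod 11), and 2^3 mod 11 = 8.
h = q_inv·(m₁ − m₂) mod p = 17·(10 − 8) mod 31 = 3.
m = m₂ + h·q = 8 + 3·11 = 41.

41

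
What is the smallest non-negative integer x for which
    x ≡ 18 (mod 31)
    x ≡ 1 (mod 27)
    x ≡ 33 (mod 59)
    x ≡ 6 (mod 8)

The moduli are pairwise coprime; N = 31·27·59·8 = 395064.
N/31 = 12744; 12744 ≡ 3 (mod 31); 3·21 ≡ 1, so inverse 21.
N/27 = 14632; 14632 ≡ 25 (mod 27); 25·13 ≡ 1, so inverse 13.
N/59 = 6696; 6696 ≡ 29 (mod 59); 29·57 ≡ 1, so inverse 57.
N/8 = 49383; 49383 ≡ 7 (mod 8); 7·7 ≡ 1, so inverse 7.
x ≡ 18·12744·21 + 1·14632·13 + 33·6696·57 + 6·49383·7 = 19676710.
19676710 mod 395064 = 318574.

318574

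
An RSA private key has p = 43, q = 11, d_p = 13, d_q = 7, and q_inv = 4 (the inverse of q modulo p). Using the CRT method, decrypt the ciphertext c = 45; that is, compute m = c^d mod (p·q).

452

m₁ = c^(d_p) mod p: c ≡ 2 (mod 43), and 2^13 mod 43 = 22.
m₂ = c^(d_q) mod q: c ≡ 1 (mod 11), and 1^7 mod 11 = 1.
h = q_inv·(m₁ − m₂) mod p = 4·(22 − 1) mod 43 = 41.
m = m₂ + h·q = 1 + 41·11 = 452.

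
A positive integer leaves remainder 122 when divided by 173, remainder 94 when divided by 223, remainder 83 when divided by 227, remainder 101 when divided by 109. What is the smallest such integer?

The moduli are pairwise coprime; N = 173·223·227·109 = 954560197.
N/173 = 5517689; 5517689 ≡ 27 (mod 173); 27·141 ≡ 1, so inverse 141.
N/223 = 4280539; 4280539 ≡ 54 (mod 223); 54·95 ≡ 1, so inverse 95.
N/227 = 4205111; 4205111 ≡ 163 (mod 227); 163·39 ≡ 1, so inverse 39.
N/109 = 8757433; 8757433 ≡ 46 (mod 109); 46·64 ≡ 1, so inverse 64.
x ≡ 122·5517689·141 + 94·4280539·95 + 83·4205111·39 + 101·8757433·64 = 203360490667.
203360490667 mod 954560197 = 39168706.

39168706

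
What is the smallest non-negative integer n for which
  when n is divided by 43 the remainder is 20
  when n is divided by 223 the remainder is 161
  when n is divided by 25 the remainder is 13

33388

From n ≡ 20 (mod 43) write n = 20 + 43t. Substituting into n ≡ 161 (mod 223) gives 43t ≡ 141 (mod 223), and since 43⁻¹ ≡ 83 (mod 223), t ≡ 107. Hence n ≡ 20 + 43·107 = 4621 (mod 9589).
From n ≡ 4621 (mod 9589) write n = 4621 + 9589t. Substituting into n ≡ 13 (mod 25) gives 9589t ≡ 17 (mod 25), and since 14⁻¹ ≡ 9 (mod 25), t ≡ 3. Hence n ≡ 4621 + 9589·3 = 33388 (mod 239725).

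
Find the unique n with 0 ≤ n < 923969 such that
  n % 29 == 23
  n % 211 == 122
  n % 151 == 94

The moduli are pairwise coprime; M = 29·211·151 = 923969.
M/29 = 31861; 31861 ≡ 19 (mod 29); 19·26 ≡ 1, so inverse 26.
M/211 = 4379; 4379 ≡ 159 (mod 211); 159·142 ≡ 1, so inverse 142.
M/151 = 6119; 6119 ≡ 79 (mod 151); 79·65 ≡ 1, so inverse 65.
n ≡ 23·31861·26 + 122·4379·142 + 94·6119·65 = 132301764.
132301764 mod 923969 = 174197.

174197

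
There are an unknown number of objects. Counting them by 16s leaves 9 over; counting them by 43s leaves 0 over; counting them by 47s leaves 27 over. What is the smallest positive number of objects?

20425

The moduli are pairwise coprime; M = 16·43·47 = 32336.
M/16 = 2021; 2021 ≡ 5 (mod 16); 5·13 ≡ 1, so inverse 13.
M/43 = 752; 752 ≡ 21 (mod 43); 21·41 ≡ 1, so inverse 41.
M/47 = 688; 688 ≡ 30 (mod 47); 30·11 ≡ 1, so inverse 11.
N ≡ 9·2021·13 + 0·752·41 + 27·688·11 = 440793.
440793 mod 32336 = 20425.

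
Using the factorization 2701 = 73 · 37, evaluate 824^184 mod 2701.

Mod 73: 824 ≡ 21; by Fermat, exponent reduces to 184 mod 72 = 40; 21^40 ≡ 64 (mod 73).
Mod 37: 824 ≡ 10; by Fermat, exponent reduces to 184 mod 36 = 4; 10^4 ≡ 10 (mod 37).
Combine by CRT: x ≡ 64 (mod 73), x ≡ 10 (mod 37) ⇒ x ≡ 1305 (mod 2701).

1305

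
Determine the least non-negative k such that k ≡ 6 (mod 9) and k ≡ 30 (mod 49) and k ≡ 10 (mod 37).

The moduli are pairwise coprime; N = 9·49·37 = 16317.
N/9 = 1813; 1813 ≡ 4 (mod 9); 4·7 ≡ 1, so inverse 7.
N/49 = 333; 333 ≡ 39 (mod 49); 39·44 ≡ 1, so inverse 44.
N/37 = 441; 441 ≡ 34 (mod 37); 34·12 ≡ 1, so inverse 12.
k ≡ 6·1813·7 + 30·333·44 + 10·441·12 = 568626.
568626 mod 16317 = 13848.

13848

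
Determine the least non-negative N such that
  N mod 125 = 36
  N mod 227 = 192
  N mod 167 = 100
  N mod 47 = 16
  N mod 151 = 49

33296887286

Combine the congruences pairwise.
From N ≡ 36 (mod 125) write N = 36 + 125t. Substituting into N ≡ 192 (mod 227) gives 125t ≡ 156 (mod 227), and since 125⁻¹ ≡ 158 (mod 227), t ≡ 132. Hence N ≡ 36 + 125·132 = 16536 (mod 28375).
From N ≡ 16536 (mod 28375) write N = 16536 + 28375t. Substituting into N ≡ 100 (mod 167) gives 28375t ≡ 97 (mod 167), and since 152⁻¹ ≡ 89 (mod 167), t ≡ 116. Hence N ≡ 16536 + 28375·116 = 3308036 (mod 4738625).
From N ≡ 3308036 (mod 4738625) write N = 3308036 + 4738625t. Substituting into N ≡ 16 (mod 47) gives 4738625t ≡ 28 (mod 47), and since 38⁻¹ ≡ 26 (mod 47), t ≡ 23. Hence N ≡ 3308036 + 4738625·23 = 112296411 (mod 222715375).
From N ≡ 112296411 (mod 222715375) write N = 112296411 + 222715375t. Substituting into N ≡ 49 (mod 151) gives 222715375t ≡ 73 (mod 151), and since 39⁻¹ ≡ 31 (mod 151), t ≡ 149. Hence N ≡ 112296411 + 222715375·149 = 33296887286 (mod 33630021625).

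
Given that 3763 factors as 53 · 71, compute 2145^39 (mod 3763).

Mod 53: 2145 ≡ 25; 25^39 ≡ 52 (mod 53).
Mod 71: 2145 ≡ 15; 15^39 ≡ 2 (mod 71).
Combine by CRT: x ≡ 52 (mod 53), x ≡ 2 (mod 71) ⇒ x ≡ 3126 (mod 3763).

3126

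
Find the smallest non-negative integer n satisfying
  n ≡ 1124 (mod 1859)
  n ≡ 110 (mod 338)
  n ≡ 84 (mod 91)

gcd(1859, 338) = 169 and 169 | (110 − 1124), so the pair is consistent; merging gives n ≡ 1124 (mod 3718), where 3718 = lcm(1859, 338).
gcd(3718, 91) = 13 and 13 | (84 − 1124), so the pair is consistent; merging gives n ≡ 12278 (mod 26026), where 26026 = lcm(3718, 91).
The solution is unique modulo lcm(1859, 338, 91) = 26026.

12278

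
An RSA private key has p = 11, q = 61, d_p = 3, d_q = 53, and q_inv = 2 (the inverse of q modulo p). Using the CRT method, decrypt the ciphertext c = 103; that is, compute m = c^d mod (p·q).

625

m₁ = c^(d_p) mod p: c ≡ 4 (mod 11), and 4^3 mod 11 = 9.
m₂ = c^(d_q) mod q: c ≡ 42 (mod 61), and 42^53 mod 61 = 15.
h = q_inv·(m₁ − m₂) mod p = 2·(9 − 15) mod 11 = 10.
m = m₂ + h·q = 15 + 10·61 = 625.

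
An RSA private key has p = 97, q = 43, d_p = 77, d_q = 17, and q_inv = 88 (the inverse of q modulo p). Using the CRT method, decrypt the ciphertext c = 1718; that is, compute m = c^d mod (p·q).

637

m₁ = c^(d_p) mod p: c ≡ 69 (mod 97), and 69^77 mod 97 = 55.
m₂ = c^(d_q) mod q: c ≡ 41 (mod 43), and 41^17 mod 43 = 35.
h = q_inv·(m₁ − m₂) mod p = 88·(55 − 35) mod 97 = 14.
m = m₂ + h·q = 35 + 14·43 = 637.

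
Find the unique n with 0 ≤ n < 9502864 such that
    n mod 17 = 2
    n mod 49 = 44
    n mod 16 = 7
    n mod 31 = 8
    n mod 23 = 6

Combine the congruences pairwise.
From n ≡ 2 (mod 17) write n = 2 + 17t. Substituting into n ≡ 44 (mod 49) gives 17t ≡ 42 (mod 49), and since 17⁻¹ ≡ 26 (mod 49), t ≡ 14. Hence n ≡ 2 + 17·14 = 240 (mod 833).
From n ≡ 240 (mod 833) write n = 240 + 833t. Substituting into n ≡ 7 (mod 16) gives 833t ≡ 7 (mod 16), and since 1⁻¹ ≡ 1 (mod 16), t ≡ 7. Hence n ≡ 240 + 833·7 = 6071 (mod 13328).
From n ≡ 6071 (mod 13328) write n = 6071 + 13328t. Substituting into n ≡ 8 (mod 31) gives 13328t ≡ 13 (mod 31), and since 29⁻¹ ≡ 15 (mod 31), t ≡ 9. Hence n ≡ 6071 + 13328·9 = 126023 (mod 413168).
From n ≡ 126023 (mod 413168) write n = 126023 + 413168t. Substituting into n ≡ 6 (mod 23) gives 413168t ≡ 0 (mod 23), and since 19⁻¹ ≡ 17 (mod 23), t ≡ 0. Hence n ≡ 126023 + 413168·0 = 126023 (mod 9502864).

126023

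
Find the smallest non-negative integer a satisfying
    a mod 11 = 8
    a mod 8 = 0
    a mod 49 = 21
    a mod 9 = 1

24472

From a ≡ 8 (mod 11) write a = 8 + 11t. Substituting into a ≡ 0 (mod 8) gives 11t ≡ 0 (mod 8), and since 3⁻¹ ≡ 3 (mod 8), t ≡ 0. Hence a ≡ 8 + 11·0 = 8 (mod 88).
From a ≡ 8 (mod 88) write a = 8 + 88t. Substituting into a ≡ 21 (mod 49) gives 88t ≡ 13 (mod 49), and since 39⁻¹ ≡ 44 (mod 49), t ≡ 33. Hence a ≡ 8 + 88·33 = 2912 (mod 4312).
From a ≡ 2912 (mod 4312) write a = 2912 + 4312t. Substituting into a ≡ 1 (mod 9) gives 4312t ≡ 5 (mod 9), and since 1⁻¹ ≡ 1 (mod 9), t ≡ 5. Hence a ≡ 2912 + 4312·5 = 24472 (mod 38808).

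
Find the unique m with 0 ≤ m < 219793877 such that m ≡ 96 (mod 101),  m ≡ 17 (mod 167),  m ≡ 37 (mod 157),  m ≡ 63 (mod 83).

209752351

From m ≡ 96 (mod 101) write m = 96 + 101t. Substituting into m ≡ 17 (mod 167) gives 101t ≡ 88 (mod 167), and since 101⁻¹ ≡ 43 (mod 167), t ≡ 110. Hence m ≡ 96 + 101·110 = 11206 (mod 16867).
From m ≡ 11206 (mod 16867) write m = 11206 + 16867t. Substituting into m ≡ 37 (mod 157) gives 16867t ≡ 135 (mod 157), and since 68⁻¹ ≡ 127 (mod 157), t ≡ 32. Hence m ≡ 11206 + 16867·32 = 550950 (mod 2648119).
From m ≡ 550950 (mod 2648119) write m = 550950 + 2648119t. Substituting into m ≡ 63 (mod 83) gives 2648119t ≡ 67 (mod 83), and since 4⁻¹ ≡ 21 (mod 83), t ≡ 79. Hence m ≡ 550950 + 2648119·79 = 209752351 (mod 219793877).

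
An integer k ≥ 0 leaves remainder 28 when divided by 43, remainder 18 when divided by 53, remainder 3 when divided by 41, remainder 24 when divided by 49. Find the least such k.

The moduli are pairwise coprime; N = 43·53·41·49 = 4578511.
N/43 = 106477; 106477 ≡ 9 (mod 43); 9·24 ≡ 1, so inverse 24.
N/53 = 86387; 86387 ≡ 50 (mod 53); 50·35 ≡ 1, so inverse 35.
N/41 = 111671; 111671 ≡ 28 (mod 41); 28·22 ≡ 1, so inverse 22.
N/49 = 93439; 93439 ≡ 45 (mod 49); 45·12 ≡ 1, so inverse 12.
k ≡ 28·106477·24 + 18·86387·35 + 3·111671·22 + 24·93439·12 = 160257072.
160257072 mod 4578511 = 9187.

9187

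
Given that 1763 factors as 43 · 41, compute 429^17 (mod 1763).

386

Mod 43: 429 ≡ 42; 42^17 ≡ 42 (mod 43).
Mod 41: 429 ≡ 19; 19^17 ≡ 17 (mod 41).
Combine by CRT: x ≡ 42 (mod 43), x ≡ 17 (mod 41) ⇒ x ≡ 386 (mod 1763).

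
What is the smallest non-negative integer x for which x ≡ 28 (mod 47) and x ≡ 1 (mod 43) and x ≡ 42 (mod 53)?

From x ≡ 28 (mod 47) write x = 28 + 47t. Substituting into x ≡ 1 (mod 43) gives 47t ≡ 16 (mod 43), and since 4⁻¹ ≡ 11 (mod 43), t ≡ 4. Hence x ≡ 28 + 47·4 = 216 (mod 2021).
From x ≡ 216 (mod 2021) write x = 216 + 2021t. Substituting into x ≡ 42 (mod 53) gives 2021t ≡ 38 (mod 53), and since 7⁻¹ ≡ 38 (mod 53), t ≡ 13. Hence x ≡ 216 + 2021·13 = 26489 (mod 107113).

26489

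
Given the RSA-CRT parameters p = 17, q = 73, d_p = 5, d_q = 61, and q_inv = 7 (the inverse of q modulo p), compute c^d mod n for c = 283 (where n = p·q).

m₁ = c^(d_p) mod p: c ≡ 11 (mod 17), and 11^5 mod 17 = 10.
m₂ = c^(d_q) mod q: c ≡ 64 (mod 73), and 64^61 mod 73 = 64.
h = q_inv·(m₁ − m₂) mod p = 7·(10 − 64) mod 17 = 13.
m = m₂ + h·q = 64 + 13·73 = 1013.

1013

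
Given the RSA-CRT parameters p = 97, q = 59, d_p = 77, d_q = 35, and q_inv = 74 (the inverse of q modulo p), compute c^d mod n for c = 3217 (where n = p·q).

4468

m₁ = c^(d_p) mod p: c ≡ 16 (mod 97), and 16^77 mod 97 = 6.
m₂ = c^(d_q) mod q: c ≡ 31 (mod 59), and 31^35 mod 59 = 43.
h = q_inv·(m₁ − m₂) mod p = 74·(6 − 43) mod 97 = 75.
m = m₂ + h·q = 43 + 75·59 = 4468.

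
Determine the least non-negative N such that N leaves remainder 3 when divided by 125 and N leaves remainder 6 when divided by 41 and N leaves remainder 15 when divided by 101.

423003

From N ≡ 3 (mod 125) write N = 3 + 125t. Substituting into N ≡ 6 (mod 41) gives 125t ≡ 3 (mod 41), and since 2⁻¹ ≡ 21 (mod 41), t ≡ 22. Hence N ≡ 3 + 125·22 = 2753 (mod 5125).
From N ≡ 2753 (mod 5125) write N = 2753 + 5125t. Substituting into N ≡ 15 (mod 101) gives 5125t ≡ 90 (mod 101), and since 75⁻¹ ≡ 66 (mod 101), t ≡ 82. Hence N ≡ 2753 + 5125·82 = 423003 (mod 517625).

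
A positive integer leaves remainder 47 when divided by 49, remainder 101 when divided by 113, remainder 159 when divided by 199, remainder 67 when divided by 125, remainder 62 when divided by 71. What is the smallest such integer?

982038692

From N ≡ 47 (mod 49) write N = 47 + 49t. Substituting into N ≡ 101 (mod 113) gives 49t ≡ 54 (mod 113), and since 49⁻¹ ≡ 30 (mod 113), t ≡ 38. Hence N ≡ 47 + 49·38 = 1909 (mod 5537).
From N ≡ 1909 (mod 5537) write N = 1909 + 5537t. Substituting into N ≡ 159 (mod 199) gives 5537t ≡ 41 (mod 199), and since 164⁻¹ ≡ 108 (mod 199), t ≡ 50. Hence N ≡ 1909 + 5537·50 = 278759 (mod 1101863).
From N ≡ 278759 (mod 1101863) write N = 278759 + 1101863t. Substituting into N ≡ 67 (mod 125) gives 1101863t ≡ 58 (mod 125), and since 113⁻¹ ≡ 52 (mod 125), t ≡ 16. Hence N ≡ 278759 + 1101863·16 = 17908567 (mod 137732875).
From N ≡ 17908567 (mod 137732875) write N = 17908567 + 137732875t. Substituting into N ≡ 62 (mod 71) gives 137732875t ≡ 38 (mod 71), and since 46⁻¹ ≡ 17 (mod 71), t ≡ 7. Hence N ≡ 17908567 + 137732875·7 = 982038692 (mod 9779034125).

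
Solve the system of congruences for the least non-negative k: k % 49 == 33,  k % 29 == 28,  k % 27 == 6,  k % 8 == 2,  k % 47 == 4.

4311690

From k ≡ 33 (mod 49) write k = 33 + 49t. Substituting into k ≡ 28 (mod 29) gives 49t ≡ 24 (mod 29), and since 20⁻¹ ≡ 16 (mod 29), t ≡ 7. Hence k ≡ 33 + 49·7 = 376 (mod 1421).
From k ≡ 376 (mod 1421) write k = 376 + 1421t. Substituting into k ≡ 6 (mod 27) gives 1421t ≡ 8 (mod 27), and since 17⁻¹ ≡ 8 (mod 27), t ≡ 10. Hence k ≡ 376 + 1421·10 = 14586 (mod 38367).
From k ≡ 14586 (mod 38367) write k = 14586 + 38367t. Substituting into k ≡ 2 (mod 8) gives 38367t ≡ 0 (mod 8), and since 7⁻¹ ≡ 7 (mod 8), t ≡ 0. Hence k ≡ 14586 + 38367·0 = 14586 (mod 306936).
From k ≡ 14586 (mod 306936) write k = 14586 + 306936t. Substituting into k ≡ 4 (mod 47) gives 306936t ≡ 35 (mod 47), and since 26⁻¹ ≡ 38 (mod 47), t ≡ 14. Hence k ≡ 14586 + 306936·14 = 4311690 (mod 14425992).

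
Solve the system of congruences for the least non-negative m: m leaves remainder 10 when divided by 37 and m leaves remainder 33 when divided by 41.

From m ≡ 10 (mod 37) write m = 10 + 37t. Substituting into m ≡ 33 (mod 41) gives 37t ≡ 23 (mod 41), and since 37⁻¹ ≡ 10 (mod 41), t ≡ 25. Hence m ≡ 10 + 37·25 = 935 (mod 1517).

935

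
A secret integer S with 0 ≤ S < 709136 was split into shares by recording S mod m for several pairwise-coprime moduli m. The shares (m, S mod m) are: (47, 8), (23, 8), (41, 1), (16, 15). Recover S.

448623

Combine the congruences pairwise.
From S ≡ 8 (mod 47) write S = 8 + 47t. Substituting into S ≡ 8 (mod 23) gives 47t ≡ 0 (mod 23), and since 1⁻¹ ≡ 1 (mod 23), t ≡ 0. Hence S ≡ 8 + 47·0 = 8 (mod 1081).
From S ≡ 8 (mod 1081) write S = 8 + 1081t. Substituting into S ≡ 1 (mod 41) gives 1081t ≡ 34 (mod 41), and since 15⁻¹ ≡ 11 (mod 41), t ≡ 5. Hence S ≡ 8 + 1081·5 = 5413 (mod 44321).
From S ≡ 5413 (mod 44321) write S = 5413 + 44321t. Substituting into S ≡ 15 (mod 16) gives 44321t ≡ 10 (mod 16), and since 1⁻¹ ≡ 1 (mod 16), t ≡ 10. Hence S ≡ 5413 + 44321·10 = 448623 (mod 709136).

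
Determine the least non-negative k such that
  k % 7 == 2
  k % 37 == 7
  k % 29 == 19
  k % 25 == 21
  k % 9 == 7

Combine the congruences pairwise.
From k ≡ 2 (mod 7) write k = 2 + 7t. Substituting into k ≡ 7 (mod 37) gives 7t ≡ 5 (mod 37), and since 7⁻¹ ≡ 16 (mod 37), t ≡ 6. Hence k ≡ 2 + 7·6 = 44 (mod 259).
From k ≡ 44 (mod 259) write k = 44 + 259t. Substituting into k ≡ 19 (mod 29) gives 259t ≡ 4 (mod 29), and since 27⁻¹ ≡ 14 (mod 29), t ≡ 27. Hence k ≡ 44 + 259·27 = 7037 (mod 7511).
From k ≡ 7037 (mod 7511) write k = 7037 + 7511t. Substituting into k ≡ 21 (mod 25) gives 7511t ≡ 9 (mod 25), and since 11⁻¹ ≡ 16 (mod 25), t ≡ 19. Hence k ≡ 7037 + 7511·19 = 149746 (mod 187775).
From k ≡ 149746 (mod 187775) write k = 149746 + 187775t. Substituting into k ≡ 7 (mod 9) gives 187775t ≡ 3 (mod 9), and since 8⁻¹ ≡ 8 (mod 9), t ≡ 6. Hence k ≡ 149746 + 187775·6 = 1276396 (mod 1689975).

1276396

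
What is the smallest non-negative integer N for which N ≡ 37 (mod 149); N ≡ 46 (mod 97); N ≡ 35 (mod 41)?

The moduli are pairwise coprime; M = 149·97·41 = 592573.
M/149 = 3977; 3977 ≡ 103 (mod 149); 103·68 ≡ 1, so inverse 68.
M/97 = 6109; 6109 ≡ 95 (mod 97); 95·48 ≡ 1, so inverse 48.
M/41 = 14453; 14453 ≡ 21 (mod 41); 21·2 ≡ 1, so inverse 2.
N ≡ 37·3977·68 + 46·6109·48 + 35·14453·2 = 24506514.
24506514 mod 592573 = 211021.

211021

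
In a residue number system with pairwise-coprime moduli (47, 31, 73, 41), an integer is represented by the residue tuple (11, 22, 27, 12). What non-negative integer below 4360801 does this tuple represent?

From x ≡ 11 (mod 47) write x = 11 + 47t. Substituting into x ≡ 22 (mod 31) gives 47t ≡ 11 (mod 31), and since 16⁻¹ ≡ 2 (mod 31), t ≡ 22. Hence x ≡ 11 + 47·22 = 1045 (mod 1457).
From x ≡ 1045 (mod 1457) write x = 1045 + 1457t. Substituting into x ≡ 27 (mod 73) gives 1457t ≡ 4 (mod 73), and since 70⁻¹ ≡ 24 (mod 73), t ≡ 23. Hence x ≡ 1045 + 1457·23 = 34556 (mod 106361).
From x ≡ 34556 (mod 106361) write x = 34556 + 106361t. Substituting into x ≡ 12 (mod 41) gives 106361t ≡ 19 (mod 41), and since 7⁻¹ ≡ 6 (mod 41), t ≡ 32. Hence x ≡ 34556 + 106361·32 = 3438108 (mod 4360801).

3438108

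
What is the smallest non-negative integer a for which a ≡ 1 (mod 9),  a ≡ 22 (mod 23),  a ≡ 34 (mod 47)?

The moduli are pairwise coprime; N = 9·23·47 = 9729.
N/9 = 1081; 1081 ≡ 1 (mod 9), inverse 1.
N/23 = 423; 423 ≡ 9 (mod 23); 9·18 ≡ 1, so inverse 18.
N/47 = 207; 207 ≡ 19 (mod 47); 19·5 ≡ 1, so inverse 5.
a ≡ 1·1081·1 + 22·423·18 + 34·207·5 = 203779.
203779 mod 9729 = 9199.

9199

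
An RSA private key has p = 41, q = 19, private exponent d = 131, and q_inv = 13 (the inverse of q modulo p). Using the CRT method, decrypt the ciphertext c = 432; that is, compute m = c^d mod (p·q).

d_p = d mod (p−1) = 131 mod 40 = 11; d_q = d mod (q−1) = 5.
m₁ = c^(d_p) mod p: c ≡ 22 (mod 41), and 22^11 mod 41 = 7.
m₂ = c^(d_q) mod q: c ≡ 14 (mod 19), and 14^5 mod 19 = 10.
h = q_inv·(m₁ − m₂) mod p = 13·(7 − 10) mod 41 = 2.
m = m₂ + h·q = 10 + 2·19 = 48.

48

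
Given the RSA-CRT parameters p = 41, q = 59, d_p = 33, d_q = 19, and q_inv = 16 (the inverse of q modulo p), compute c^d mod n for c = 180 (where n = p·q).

1882

m₁ = c^(d_p) mod p: c ≡ 16 (mod 41), and 16^33 mod 41 = 37.
m₂ = c^(d_q) mod q: c ≡ 3 (mod 59), and 3^19 mod 59 = 53.
h = q_inv·(m₁ − m₂) mod p = 16·(37 − 53) mod 41 = 31.
m = m₂ + h·q = 53 + 31·59 = 1882.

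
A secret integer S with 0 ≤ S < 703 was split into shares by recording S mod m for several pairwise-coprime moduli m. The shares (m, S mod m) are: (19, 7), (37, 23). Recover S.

615

Combine the congruences pairwise.
From S ≡ 7 (mod 19) write S = 7 + 19t. Substituting into S ≡ 23 (mod 37) gives 19t ≡ 16 (mod 37), and since 19⁻¹ ≡ 2 (mod 37), t ≡ 32. Hence S ≡ 7 + 19·32 = 615 (mod 703).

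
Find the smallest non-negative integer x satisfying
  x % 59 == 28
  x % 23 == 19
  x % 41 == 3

The moduli are pairwise coprime; N = 59·23·41 = 55637.
N/59 = 943; 943 ≡ 58 (mod 59); 58·58 ≡ 1, so inverse 58.
N/23 = 2419; 2419 ≡ 4 (mod 23); 4·6 ≡ 1, so inverse 6.
N/41 = 1357; 1357 ≡ 4 (mod 41); 4·31 ≡ 1, so inverse 31.
x ≡ 28·943·58 + 19·2419·6 + 3·1357·31 = 1933399.
1933399 mod 55637 = 41741.

41741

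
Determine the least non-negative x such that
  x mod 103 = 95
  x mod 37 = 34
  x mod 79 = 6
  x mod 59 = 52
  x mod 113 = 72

1999113808

The moduli are pairwise coprime; N = 103·37·79·59·113 = 2007227023.
N/103 = 19487641; 19487641 ≡ 41 (mod 103); 41·98 ≡ 1, so inverse 98.
N/37 = 54249379; 54249379 ≡ 16 (mod 37); 16·7 ≡ 1, so inverse 7.
N/79 = 25407937; 25407937 ≡ 36 (mod 79); 36·11 ≡ 1, so inverse 11.
N/59 = 34020797; 34020797 ≡ 40 (mod 59); 40·31 ≡ 1, so inverse 31.
N/113 = 17763071; 17763071 ≡ 36 (mod 113); 36·22 ≡ 1, so inverse 22.
x ≡ 95·19487641·98 + 34·54249379·7 + 6·25407937·11 + 52·34020797·31 + 72·17763071·22 = 278996442982.
278996442982 mod 2007227023 = 1999113808.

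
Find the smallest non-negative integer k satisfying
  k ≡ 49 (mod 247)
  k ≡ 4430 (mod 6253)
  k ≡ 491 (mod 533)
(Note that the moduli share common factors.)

4068880

Combine the congruences pairwise.
gcd(247, 6253) = 13 and 13 | (4430 − 49), so the pair is consistent; merging gives k ≡ 29442 (mod 118807), where 118807 = lcm(247, 6253).
gcd(118807, 533) = 13 and 13 | (491 − 29442), so the pair is consistent; merging gives k ≡ 4068880 (mod 4871087), where 4871087 = lcm(118807, 533).
The solution is unique modulo lcm(247, 6253, 533) = 4871087.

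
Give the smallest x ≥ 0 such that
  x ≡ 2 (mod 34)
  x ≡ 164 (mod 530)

gcd(34, 530) = 2 and 2 | (164 − 2), so the pair is consistent; merging gives x ≡ 7584 (mod 9010), where 9010 = lcm(34, 530).
The solution is unique modulo lcm(34, 530) = 9010.

7584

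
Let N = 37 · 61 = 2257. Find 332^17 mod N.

Mod 37: 332 ≡ 36; 36^17 ≡ 36 (mod 37).
Mod 61: 332 ≡ 27; 27^17 ≡ 3 (mod 61).
Combine by CRT: x ≡ 36 (mod 37), x ≡ 3 (mod 61) ⇒ x ≡ 369 (mod 2257).

369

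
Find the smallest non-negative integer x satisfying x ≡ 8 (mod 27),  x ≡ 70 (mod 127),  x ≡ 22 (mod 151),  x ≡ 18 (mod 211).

72067490

The moduli are pairwise coprime; N = 27·127·151·211 = 109251369.
N/27 = 4046347; 4046347 ≡ 19 (mod 27); 19·10 ≡ 1, so inverse 10.
N/127 = 860247; 860247 ≡ 76 (mod 127); 76·122 ≡ 1, so inverse 122.
N/151 = 723519; 723519 ≡ 78 (mod 151); 78·91 ≡ 1, so inverse 91.
N/211 = 517779; 517779 ≡ 196 (mod 211); 196·14 ≡ 1, so inverse 14.
x ≡ 8·4046347·10 + 70·860247·122 + 22·723519·91 + 18·517779·14 = 9249182486.
9249182486 mod 109251369 = 72067490.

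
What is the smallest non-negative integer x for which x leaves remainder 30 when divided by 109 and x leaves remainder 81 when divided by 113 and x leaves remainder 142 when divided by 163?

From x ≡ 30 (mod 109) write x = 30 + 109t. Substituting into x ≡ 81 (mod 113) gives 109t ≡ 51 (mod 113), and since 109⁻¹ ≡ 28 (mod 113), t ≡ 72. Hence x ≡ 30 + 109·72 = 7878 (mod 12317).
From x ≡ 7878 (mod 12317) write x = 7878 + 12317t. Substituting into x ≡ 142 (mod 163) gives 12317t ≡ 88 (mod 163), and since 92⁻¹ ≡ 101 (mod 163), t ≡ 86. Hence x ≡ 7878 + 12317·86 = 1067140 (mod 2007671).

1067140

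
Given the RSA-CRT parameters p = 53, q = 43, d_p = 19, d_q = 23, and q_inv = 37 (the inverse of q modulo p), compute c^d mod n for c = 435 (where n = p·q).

m₁ = c^(d_p) mod p: c ≡ 11 (mod 53), and 11^19 mod 53 = 17.
m₂ = c^(d_q) mod q: c ≡ 5 (mod 43), and 5^23 mod 43 = 18.
h = q_inv·(m₁ − m₂) mod p = 37·(17 − 18) mod 53 = 16.
m = m₂ + h·q = 18 + 16·43 = 706.

706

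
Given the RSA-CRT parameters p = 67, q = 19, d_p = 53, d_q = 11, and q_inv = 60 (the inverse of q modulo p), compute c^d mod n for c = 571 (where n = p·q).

m₁ = c^(d_p) mod p: c ≡ 35 (mod 67), and 35^53 mod 67 = 65.
m₂ = c^(d_q) mod q: c ≡ 1 (mod 19), and 1^11 mod 19 = 1.
h = q_inv·(m₁ − m₂) mod p = 60·(65 − 1) mod 67 = 21.
m = m₂ + h·q = 1 + 21·19 = 400.

400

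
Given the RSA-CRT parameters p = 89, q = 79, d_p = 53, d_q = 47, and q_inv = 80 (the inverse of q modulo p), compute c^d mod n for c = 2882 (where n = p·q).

m₁ = c^(d_p) mod p: c ≡ 34 (mod 89), and 34^53 mod 89 = 34.
m₂ = c^(d_q) mod q: c ≡ 38 (mod 79), and 38^47 mod 79 = 21.
h = q_inv·(m₁ − m₂) mod p = 80·(34 − 21) mod 89 = 61.
m = m₂ + h·q = 21 + 61·79 = 4840.

4840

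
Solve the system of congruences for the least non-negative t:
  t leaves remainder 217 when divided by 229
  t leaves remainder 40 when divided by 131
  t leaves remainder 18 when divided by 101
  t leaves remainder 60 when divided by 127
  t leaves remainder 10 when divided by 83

11028634721

The moduli are pairwise coprime; N = 229·131·101·127·83 = 31938165359.
N/229 = 139467971; 139467971 ≡ 101 (mod 229); 101·195 ≡ 1, so inverse 195.
N/131 = 243802789; 243802789 ≡ 130 (mod 131); 130·130 ≡ 1, so inverse 130.
N/101 = 316219459; 316219459 ≡ 74 (mod 101); 74·86 ≡ 1, so inverse 86.
N/127 = 251481617; 251481617 ≡ 27 (mod 127); 27·80 ≡ 1, so inverse 80.
N/83 = 384797173; 384797173 ≡ 43 (mod 83); 43·56 ≡ 1, so inverse 56.
t ≡ 217·139467971·195 + 40·243802789·130 + 18·316219459·86 + 60·251481617·80 + 10·384797173·56 = 9081467596677.
9081467596677 mod 31938165359 = 11028634721.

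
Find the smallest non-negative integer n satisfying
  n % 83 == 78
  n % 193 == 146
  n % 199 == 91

From n ≡ 78 (mod 83) write n = 78 + 83t. Substituting into n ≡ 146 (mod 193) gives 83t ≡ 68 (mod 193), and since 83⁻¹ ≡ 100 (mod 193), t ≡ 45. Hence n ≡ 78 + 83·45 = 3813 (mod 16019).
From n ≡ 3813 (mod 16019) write n = 3813 + 16019t. Substituting into n ≡ 91 (mod 199) gives 16019t ≡ 59 (mod 199), and since 99⁻¹ ≡ 197 (mod 199), t ≡ 81. Hence n ≡ 3813 + 16019·81 = 1301352 (mod 3187781).

1301352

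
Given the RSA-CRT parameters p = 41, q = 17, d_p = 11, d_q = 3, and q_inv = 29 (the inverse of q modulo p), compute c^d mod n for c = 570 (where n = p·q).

m₁ = c^(d_p) mod p: c ≡ 37 (mod 41), and 37^11 mod 41 = 37.
m₂ = c^(d_q) mod q: c ≡ 9 (mod 17), and 9^3 mod 17 = 15.
h = q_inv·(m₁ − m₂) mod p = 29·(37 − 15) mod 41 = 23.
m = m₂ + h·q = 15 + 23·17 = 406.

406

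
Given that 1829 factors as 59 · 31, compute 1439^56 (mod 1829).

1268

Mod 59: 1439 ≡ 23; 23^56 ≡ 29 (mod 59).
Mod 31: 1439 ≡ 13; by Fermat, exponent reduces to 56 mod 30 = 26; 13^26 ≡ 28 (mod 31).
Combine by CRT: x ≡ 29 (mod 59), x ≡ 28 (mod 31) ⇒ x ≡ 1268 (mod 1829).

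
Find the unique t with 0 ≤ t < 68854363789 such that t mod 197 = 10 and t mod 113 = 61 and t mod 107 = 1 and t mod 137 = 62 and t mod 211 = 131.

The moduli are pairwise coprime; N = 197·113·107·137·211 = 68854363789.
N/197 = 349514537; 349514537 ≡ 92 (mod 197); 92·15 ≡ 1, so inverse 15.
N/113 = 609330653; 609330653 ≡ 75 (mod 113); 75·110 ≡ 1, so inverse 110.
N/107 = 643498727; 643498727 ≡ 85 (mod 107); 85·34 ≡ 1, so inverse 34.
N/137 = 502586597; 502586597 ≡ 42 (mod 137); 42·62 ≡ 1, so inverse 62.
N/211 = 326323999; 326323999 ≡ 50 (mod 211); 50·38 ≡ 1, so inverse 38.
t ≡ 10·349514537·15 + 61·609330653·110 + 1·643498727·34 + 62·502586597·62 + 131·326323999·38 = 7719298564788.
7719298564788 mod 68854363789 = 7609820420.

7609820420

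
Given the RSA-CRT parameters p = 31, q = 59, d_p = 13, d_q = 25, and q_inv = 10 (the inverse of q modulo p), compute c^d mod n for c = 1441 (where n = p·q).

1732

m₁ = c^(d_p) mod p: c ≡ 15 (mod 31), and 15^13 mod 31 = 27.
m₂ = c^(d_q) mod q: c ≡ 25 (mod 59), and 25^25 mod 59 = 21.
h = q_inv·(m₁ − m₂) mod p = 10·(27 − 21) mod 31 = 29.
m = m₂ + h·q = 21 + 29·59 = 1732.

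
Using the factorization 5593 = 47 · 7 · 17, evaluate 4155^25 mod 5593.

Mod 47: 4155 ≡ 19; 19^25 ≡ 15 (mod 47).
Mod 7: 4155 ≡ 4; by Fermat, exponent reduces to 25 mod 6 = 1; 4^1 ≡ 4 (mod 7).
Mod 17: 4155 ≡ 7; by Fermat, exponent reduces to 25 mod 16 = 9; 7^9 ≡ 10 (mod 17).
Combine by CRT: x ≡ 15 (mod 47), x ≡ 4 (mod 7), x ≡ 10 (mod 17) ⇒ x ≡ 3070 (mod 5593).

3070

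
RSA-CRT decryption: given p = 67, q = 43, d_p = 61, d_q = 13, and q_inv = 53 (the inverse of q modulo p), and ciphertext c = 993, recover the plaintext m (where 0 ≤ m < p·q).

1731

m₁ = c^(d_p) mod p: c ≡ 55 (mod 67), and 55^61 mod 67 = 56.
m₂ = c^(d_q) mod q: c ≡ 4 (mod 43), and 4^13 mod 43 = 11.
h = q_inv·(m₁ − m₂) mod p = 53·(56 − 11) mod 67 = 40.
m = m₂ + h·q = 11 + 40·43 = 1731.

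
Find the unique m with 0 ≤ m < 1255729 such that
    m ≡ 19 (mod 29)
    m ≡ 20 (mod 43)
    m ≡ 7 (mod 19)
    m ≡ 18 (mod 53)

742071

Combine the congruences pairwise.
From m ≡ 19 (mod 29) write m = 19 + 29t. Substituting into m ≡ 20 (mod 43) gives 29t ≡ 1 (mod 43), and since 29⁻¹ ≡ 3 (mod 43), t ≡ 3. Hence m ≡ 19 + 29·3 = 106 (mod 1247).
From m ≡ 106 (mod 1247) write m = 106 + 1247t. Substituting into m ≡ 7 (mod 19) gives 1247t ≡ 15 (mod 19), and since 12⁻¹ ≡ 8 (mod 19), t ≡ 6. Hence m ≡ 106 + 1247·6 = 7588 (mod 23693).
From m ≡ 7588 (mod 23693) write m = 7588 + 23693t. Substituting into m ≡ 18 (mod 53) gives 23693t ≡ 9 (mod 53), and since 2⁻¹ ≡ 27 (mod 53), t ≡ 31. Hence m ≡ 7588 + 23693·31 = 742071 (mod 1255729).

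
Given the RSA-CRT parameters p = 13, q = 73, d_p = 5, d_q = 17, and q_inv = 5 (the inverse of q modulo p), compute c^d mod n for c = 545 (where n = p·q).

m₁ = c^(d_p) mod p: c ≡ 12 (mod 13), and 12^5 mod 13 = 12.
m₂ = c^(d_q) mod q: c ≡ 34 (mod 73), and 34^17 mod 73 = 33.
h = q_inv·(m₁ − m₂) mod p = 5·(12 − 33) mod 13 = 12.
m = m₂ + h·q = 33 + 12·73 = 909.

909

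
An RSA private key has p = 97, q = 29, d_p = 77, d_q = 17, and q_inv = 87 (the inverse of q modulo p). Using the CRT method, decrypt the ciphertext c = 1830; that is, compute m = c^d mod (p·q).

1046

m₁ = c^(d_p) mod p: c ≡ 84 (mod 97), and 84^77 mod 97 = 76.
m₂ = c^(d_q) mod q: c ≡ 3 (mod 29), and 3^17 mod 29 = 2.
h = q_inv·(m₁ − m₂) mod p = 87·(76 − 2) mod 97 = 36.
m = m₂ + h·q = 2 + 36·29 = 1046.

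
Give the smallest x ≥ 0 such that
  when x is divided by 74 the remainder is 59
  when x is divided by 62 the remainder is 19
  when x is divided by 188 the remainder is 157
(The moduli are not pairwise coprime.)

179509

Combine the congruences pairwise.
gcd(74, 62) = 2 and 2 | (19 − 59), so the pair is consistent; merging gives x ≡ 577 (mod 2294), where 2294 = lcm(74, 62).
gcd(2294, 188) = 2 and 2 | (157 − 577), so the pair is consistent; merging gives x ≡ 179509 (mod 215636), where 215636 = lcm(2294, 188).
The solution is unique modulo lcm(74, 62, 188) = 215636.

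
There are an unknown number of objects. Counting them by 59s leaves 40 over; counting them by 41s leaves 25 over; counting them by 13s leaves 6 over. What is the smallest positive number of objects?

The moduli are pairwise coprime; M = 59·41·13 = 31447.
M/59 = 533; 533 ≡ 2 (mod 59); 2·30 ≡ 1, so inverse 30.
M/41 = 767; 767 ≡ 29 (mod 41); 29·17 ≡ 1, so inverse 17.
M/13 = 2419; 2419 ≡ 1 (mod 13), inverse 1.
N ≡ 40·533·30 + 25·767·17 + 6·2419·1 = 980089.
980089 mod 31447 = 5232.

5232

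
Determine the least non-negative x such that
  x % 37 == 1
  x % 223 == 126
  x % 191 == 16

The moduli are pairwise coprime; N = 37·223·191 = 1575941.
N/37 = 42593; 42593 ≡ 6 (mod 37); 6·31 ≡ 1, so inverse 31.
N/223 = 7067; 7067 ≡ 154 (mod 223); 154·42 ≡ 1, so inverse 42.
N/191 = 8251; 8251 ≡ 38 (mod 191); 38·186 ≡ 1, so inverse 186.
x ≡ 1·42593·31 + 126·7067·42 + 16·8251·186 = 63273923.
63273923 mod 1575941 = 236283.

236283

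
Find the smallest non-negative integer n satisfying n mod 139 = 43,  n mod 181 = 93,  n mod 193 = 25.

3156733

The moduli are pairwise coprime; M = 139·181·193 = 4855687.
M/139 = 34933; 34933 ≡ 44 (mod 139); 44·79 ≡ 1, so inverse 79.
M/181 = 26827; 26827 ≡ 39 (mod 181); 39·65 ≡ 1, so inverse 65.
M/193 = 25159; 25159 ≡ 69 (mod 193); 69·14 ≡ 1, so inverse 14.
n ≡ 43·34933·79 + 93·26827·65 + 25·25159·14 = 289642266.
289642266 mod 4855687 = 3156733.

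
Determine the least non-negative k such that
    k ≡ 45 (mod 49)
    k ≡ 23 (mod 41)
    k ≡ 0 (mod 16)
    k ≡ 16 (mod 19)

The moduli are pairwise coprime; N = 49·41·16·19 = 610736.
N/49 = 12464; 12464 ≡ 18 (mod 49); 18·30 ≡ 1, so inverse 30.
N/41 = 14896; 14896 ≡ 13 (mod 41); 13·19 ≡ 1, so inverse 19.
N/16 = 38171; 38171 ≡ 11 (mod 16); 11·3 ≡ 1, so inverse 3.
N/19 = 32144; 32144 ≡ 15 (mod 19); 15·14 ≡ 1, so inverse 14.
k ≡ 45·12464·30 + 23·14896·19 + 0·38171·3 + 16·32144·14 = 30536208.
30536208 mod 610736 = 610144.

610144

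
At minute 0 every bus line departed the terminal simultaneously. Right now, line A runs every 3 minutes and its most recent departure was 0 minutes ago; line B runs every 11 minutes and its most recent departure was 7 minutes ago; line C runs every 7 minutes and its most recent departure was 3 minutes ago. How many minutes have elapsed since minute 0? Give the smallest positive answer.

The moduli are pairwise coprime; N = 3·11·7 = 231.
N/3 = 77; 77 ≡ 2 (mod 3); 2·2 ≡ 1, so inverse 2.
N/11 = 21; 21 ≡ 10 (mod 11); 10·10 ≡ 1, so inverse 10.
N/7 = 33; 33 ≡ 5 (mod 7); 5·3 ≡ 1, so inverse 3.
t ≡ 0·77·2 + 7·21·10 + 3·33·3 = 1767.
1767 mod 231 = 150.

150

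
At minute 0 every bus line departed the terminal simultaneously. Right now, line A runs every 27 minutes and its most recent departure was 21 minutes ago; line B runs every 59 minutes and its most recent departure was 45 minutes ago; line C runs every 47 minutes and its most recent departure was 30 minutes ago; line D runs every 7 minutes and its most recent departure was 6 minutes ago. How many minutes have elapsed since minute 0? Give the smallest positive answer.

Combine the congruences pairwise.
From t ≡ 21 (mod 27) write t = 21 + 27s. Substituting into t ≡ 45 (mod 59) gives 27s ≡ 24 (mod 59), and since 27⁻¹ ≡ 35 (mod 59), s ≡ 14. Hence t ≡ 21 + 27·14 = 399 (mod 1593).
From t ≡ 399 (mod 1593) write t = 399 + 1593s. Substituting into t ≡ 30 (mod 47) gives 1593s ≡ 7 (mod 47), and since 42⁻¹ ≡ 28 (mod 47), s ≡ 8. Hence t ≡ 399 + 1593·8 = 13143 (mod 74871).
From t ≡ 13143 (mod 74871) write t = 13143 + 74871s. Substituting into t ≡ 6 (mod 7) gives 74871s ≡ 2 (mod 7), and since 6⁻¹ ≡ 6 (mod 7), s ≡ 5. Hence t ≡ 13143 + 74871·5 = 387498 (mod 524097).

387498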